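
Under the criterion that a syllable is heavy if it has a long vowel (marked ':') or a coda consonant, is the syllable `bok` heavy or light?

heavy

`bok`: short vowel, closed (coda /k/). Closed → heavy.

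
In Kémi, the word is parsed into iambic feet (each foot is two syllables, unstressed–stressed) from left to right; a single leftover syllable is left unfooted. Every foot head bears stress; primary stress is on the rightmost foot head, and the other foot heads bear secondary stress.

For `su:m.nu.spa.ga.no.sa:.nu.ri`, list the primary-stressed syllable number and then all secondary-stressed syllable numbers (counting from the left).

Parse left to right into iambic (σˈσ) feet: (su:m.ˈnu) (spa.ˈga) (no.ˈsa:) (nu.ˈri).
Foot heads (stressed positions): 2, 4, 6, 8.
End Rule Rightmost: primary stress on the rightmost head = syllable 8.
Secondary stress on 2, 4, 6: su:m.ˌnu.spa.ˌga.no.ˌsa:.nu.ˈri.

primary 8, secondary 2, 4, 6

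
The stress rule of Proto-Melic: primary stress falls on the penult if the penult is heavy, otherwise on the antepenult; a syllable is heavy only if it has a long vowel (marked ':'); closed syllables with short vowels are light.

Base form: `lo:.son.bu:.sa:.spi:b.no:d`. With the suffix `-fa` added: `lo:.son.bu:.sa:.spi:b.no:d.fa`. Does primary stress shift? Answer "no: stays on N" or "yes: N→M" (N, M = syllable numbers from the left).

yes: 5→6

Base `lo:.son.bu:.sa:.spi:b.no:d` (6 syllables):
  Weights: 4 sa: H, 5 spi:b H, 6 no:d H.
  The penult (syllable 5, spi:b) is heavy, so it takes stress.
  → primary stress on syllable 5.
Suffixed `lo:.son.bu:.sa:.spi:b.no:d.fa` (7 syllables):
  Weights: 5 spi:b H, 6 no:d H, 7 fa L.
  The penult (syllable 6, no:d) is heavy, so it takes stress.
  → primary stress on syllable 6.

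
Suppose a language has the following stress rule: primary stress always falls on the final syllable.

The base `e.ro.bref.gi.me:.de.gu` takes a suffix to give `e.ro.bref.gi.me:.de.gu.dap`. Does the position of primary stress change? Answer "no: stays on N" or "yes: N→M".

Base `e.ro.bref.gi.me:.de.gu` (7 syllables):
  The word has 7 syllables; the final syllable is syllable 7 (gu).
  → primary stress on syllable 7.
Suffixed `e.ro.bref.gi.me:.de.gu.dap` (8 syllables):
  The word has 8 syllables; the final syllable is syllable 8 (dap).
  → primary stress on syllable 8.

yes: 7→8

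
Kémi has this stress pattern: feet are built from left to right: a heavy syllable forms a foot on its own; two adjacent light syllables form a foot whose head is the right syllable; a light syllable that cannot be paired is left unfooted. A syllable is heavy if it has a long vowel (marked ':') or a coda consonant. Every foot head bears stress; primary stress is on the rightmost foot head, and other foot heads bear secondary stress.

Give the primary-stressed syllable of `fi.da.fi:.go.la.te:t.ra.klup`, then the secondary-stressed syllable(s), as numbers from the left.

primary 8, secondary 2, 3, 5, 6

Weights: 1 fi L, 2 da L, 3 fi: H, 4 go L, 5 la L, 6 te:t H, 7 ra L, 8 klup H.
Parse left to right (heavy = foot alone; LL = one foot; stranded L unfooted): (fi.ˈda) (ˈfi:) (go.ˈla) (ˈte:t) ra (ˈklup).
Foot heads: 2, 3, 5, 6, 8.
Primary stress on the rightmost head = syllable 8.
Secondary stress on 2, 3, 5, 6: fi.ˌda.ˌfi:.go.ˌla.ˌte:t.ra.ˈklup.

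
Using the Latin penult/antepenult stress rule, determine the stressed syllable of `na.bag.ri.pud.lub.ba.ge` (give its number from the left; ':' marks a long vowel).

Classical Latin: stress the penult if heavy (long vowel or closed), else the antepenult.
Weights: 5 lub H, 6 ba L, 7 ge L.
The penult (syllable 6, ba) is light, so stress falls on the antepenult (syllable 5, lub).
Stress on syllable 5: na.bag.ri.pud.ˈlub.ba.ge.

5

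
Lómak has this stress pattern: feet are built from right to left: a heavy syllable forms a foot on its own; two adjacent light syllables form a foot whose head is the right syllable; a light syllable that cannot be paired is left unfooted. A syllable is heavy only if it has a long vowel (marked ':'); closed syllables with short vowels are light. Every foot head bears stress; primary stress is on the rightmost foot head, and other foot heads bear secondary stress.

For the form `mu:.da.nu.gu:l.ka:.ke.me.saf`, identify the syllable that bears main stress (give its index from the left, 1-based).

8

Weights: 1 mu: H, 2 da L, 3 nu L, 4 gu:l H, 5 ka: H, 6 ke L, 7 me L, 8 saf L.
Parse right to left (heavy = foot alone; LL = one foot; stranded L unfooted): (ˈmu:) (da.ˈnu) (ˈgu:l) (ˈka:) ke (me.ˈsaf).
Foot heads: 1, 3, 4, 5, 8.
Primary stress on the rightmost head = syllable 8.
Primary stress: syllable 8 → mu:.da.nu.gu:l.ka:.ke.me.ˈsaf.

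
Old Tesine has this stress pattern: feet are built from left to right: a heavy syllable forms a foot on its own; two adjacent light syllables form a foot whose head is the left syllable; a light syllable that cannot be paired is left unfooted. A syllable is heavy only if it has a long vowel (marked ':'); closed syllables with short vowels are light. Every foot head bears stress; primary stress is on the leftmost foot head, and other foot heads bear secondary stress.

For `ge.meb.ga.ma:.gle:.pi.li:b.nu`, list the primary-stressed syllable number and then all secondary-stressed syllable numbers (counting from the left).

Weights: 1 ge L, 2 meb L, 3 ga L, 4 ma: H, 5 gle: H, 6 pi L, 7 li:b H, 8 nu L.
Parse left to right (heavy = foot alone; LL = one foot; stranded L unfooted): (ˈge.meb) ga (ˈma:) (ˈgle:) pi (ˈli:b) nu.
Foot heads: 1, 4, 5, 7.
Primary stress on the leftmost head = syllable 1.
Secondary stress on 4, 5, 7: ˈge.meb.ga.ˌma:.ˌgle:.pi.ˌli:b.nu.

primary 1, secondary 4, 5, 7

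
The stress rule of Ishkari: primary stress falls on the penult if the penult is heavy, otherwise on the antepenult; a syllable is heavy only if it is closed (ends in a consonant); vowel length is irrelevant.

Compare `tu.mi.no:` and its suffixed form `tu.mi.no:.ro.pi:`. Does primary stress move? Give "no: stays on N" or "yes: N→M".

yes: 1→3

Base `tu.mi.no:` (3 syllables):
  Weights: 1 tu L, 2 mi L, 3 no: L.
  The penult (syllable 2, mi) is light, so stress falls on the antepenult (syllable 1, tu).
  → primary stress on syllable 1.
Suffixed `tu.mi.no:.ro.pi:` (5 syllables):
  Weights: 3 no: L, 4 ro L, 5 pi: L.
  The penult (syllable 4, ro) is light, so stress falls on the antepenult (syllable 3, no:).
  → primary stress on syllable 3.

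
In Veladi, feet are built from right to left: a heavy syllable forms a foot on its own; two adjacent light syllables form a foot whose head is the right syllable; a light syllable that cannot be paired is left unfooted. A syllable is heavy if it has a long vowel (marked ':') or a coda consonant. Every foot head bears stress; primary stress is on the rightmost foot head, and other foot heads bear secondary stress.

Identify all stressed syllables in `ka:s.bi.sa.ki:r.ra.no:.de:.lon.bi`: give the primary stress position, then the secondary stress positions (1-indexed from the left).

Weights: 1 ka:s H, 2 bi L, 3 sa L, 4 ki:r H, 5 ra L, 6 no: H, 7 de: H, 8 lon H, 9 bi L.
Parse right to left (heavy = foot alone; LL = one foot; stranded L unfooted): (ˈka:s) (bi.ˈsa) (ˈki:r) ra (ˈno:) (ˈde:) (ˈlon) bi.
Foot heads: 1, 3, 4, 6, 7, 8.
Primary stress on the rightmost head = syllable 8.
Secondary stress on 1, 3, 4, 6, 7: ˌka:s.bi.ˌsa.ˌki:r.ra.ˌno:.ˌde:.ˈlon.bi.

primary 8, secondary 1, 3, 4, 6, 7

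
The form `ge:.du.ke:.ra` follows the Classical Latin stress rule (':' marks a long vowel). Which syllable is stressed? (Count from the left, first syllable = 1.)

3

Classical Latin: stress the penult if heavy (long vowel or closed), else the antepenult.
Weights: 2 du L, 3 ke: H, 4 ra L.
The penult (syllable 3, ke:) is heavy, so it takes stress.
Stress on syllable 3: ge:.du.ˈke:.ra.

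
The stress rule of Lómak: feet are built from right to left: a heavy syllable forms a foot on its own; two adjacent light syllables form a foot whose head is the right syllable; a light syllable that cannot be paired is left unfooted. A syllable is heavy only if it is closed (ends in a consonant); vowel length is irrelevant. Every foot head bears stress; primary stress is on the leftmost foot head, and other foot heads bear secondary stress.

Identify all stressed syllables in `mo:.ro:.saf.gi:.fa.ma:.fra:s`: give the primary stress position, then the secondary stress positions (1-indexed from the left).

Weights: 1 mo: L, 2 ro: L, 3 saf H, 4 gi: L, 5 fa L, 6 ma: L, 7 fra:s H.
Parse right to left (heavy = foot alone; LL = one foot; stranded L unfooted): (mo:.ˈro:) (ˈsaf) gi: (fa.ˈma:) (ˈfra:s).
Foot heads: 2, 3, 6, 7.
Primary stress on the leftmost head = syllable 2.
Secondary stress on 3, 6, 7: mo:.ˈro:.ˌsaf.gi:.fa.ˌma:.ˌfra:s.

primary 2, secondary 3, 6, 7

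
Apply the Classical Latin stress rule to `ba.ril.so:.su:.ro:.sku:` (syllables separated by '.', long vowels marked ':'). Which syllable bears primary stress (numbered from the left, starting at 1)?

5

Classical Latin: stress the penult if heavy (long vowel or closed), else the antepenult.
Weights: 4 su: H, 5 ro: H, 6 sku: H.
The penult (syllable 5, ro:) is heavy, so it takes stress.
Stress on syllable 5: ba.ril.so:.su:.ˈro:.sku:.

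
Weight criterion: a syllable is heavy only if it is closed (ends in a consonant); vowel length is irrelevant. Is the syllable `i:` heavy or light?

`i:`: long vowel, open (no coda). Open (no coda) → light.

light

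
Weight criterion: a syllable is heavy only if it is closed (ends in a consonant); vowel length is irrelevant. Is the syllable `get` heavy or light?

heavy

`get`: short vowel, closed (coda /t/). Closed (coda /t/) → heavy.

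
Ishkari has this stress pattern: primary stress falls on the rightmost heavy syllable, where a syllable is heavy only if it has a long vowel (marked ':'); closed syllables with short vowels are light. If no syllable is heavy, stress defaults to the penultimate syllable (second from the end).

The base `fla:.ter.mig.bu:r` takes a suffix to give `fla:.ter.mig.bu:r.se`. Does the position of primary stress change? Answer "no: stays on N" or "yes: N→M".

no: stays on 4

Base `fla:.ter.mig.bu:r` (4 syllables):
  Weights: 1 fla: H, 2 ter L, 3 mig L, 4 bu:r H.
  Heavy syllables in the domain: 1, 4. The rightmost is syllable 4 (bu:r).
  → primary stress on syllable 4.
Suffixed `fla:.ter.mig.bu:r.se` (5 syllables):
  Weights: 1 fla: H, 2 ter L, 3 mig L, 4 bu:r H, 5 se L.
  Heavy syllables in the domain: 1, 4. The rightmost is syllable 4 (bu:r).
  → primary stress on syllable 4.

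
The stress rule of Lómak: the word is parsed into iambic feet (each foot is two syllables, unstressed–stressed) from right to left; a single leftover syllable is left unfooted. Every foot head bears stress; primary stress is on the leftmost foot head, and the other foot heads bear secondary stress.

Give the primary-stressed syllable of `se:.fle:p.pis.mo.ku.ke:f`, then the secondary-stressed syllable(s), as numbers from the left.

primary 2, secondary 4, 6

Parse right to left into iambic (σˈσ) feet: (se:.ˈfle:p) (pis.ˈmo) (ku.ˈke:f).
Foot heads (stressed positions): 2, 4, 6.
End Rule Leftmost: primary stress on the leftmost head = syllable 2.
Secondary stress on 4, 6: se:.ˈfle:p.pis.ˌmo.ku.ˌke:f.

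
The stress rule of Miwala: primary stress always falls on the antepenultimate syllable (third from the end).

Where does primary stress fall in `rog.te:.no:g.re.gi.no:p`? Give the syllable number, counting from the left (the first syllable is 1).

The word has 6 syllables; the antepenultimate syllable (third from the end) is syllable 4 (re).
Primary stress: syllable 4 → rog.te:.no:g.ˈre.gi.no:p.

4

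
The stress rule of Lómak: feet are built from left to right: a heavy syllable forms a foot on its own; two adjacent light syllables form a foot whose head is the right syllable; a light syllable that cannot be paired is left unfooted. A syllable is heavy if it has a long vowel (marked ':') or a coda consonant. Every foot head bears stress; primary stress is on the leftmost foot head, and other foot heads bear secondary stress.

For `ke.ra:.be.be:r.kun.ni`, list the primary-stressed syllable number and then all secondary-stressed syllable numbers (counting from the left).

primary 2, secondary 4, 5

Weights: 1 ke L, 2 ra: H, 3 be L, 4 be:r H, 5 kun H, 6 ni L.
Parse left to right (heavy = foot alone; LL = one foot; stranded L unfooted): ke (ˈra:) be (ˈbe:r) (ˈkun) ni.
Foot heads: 2, 4, 5.
Primary stress on the leftmost head = syllable 2.
Secondary stress on 4, 5: ke.ˈra:.be.ˌbe:r.ˌkun.ni.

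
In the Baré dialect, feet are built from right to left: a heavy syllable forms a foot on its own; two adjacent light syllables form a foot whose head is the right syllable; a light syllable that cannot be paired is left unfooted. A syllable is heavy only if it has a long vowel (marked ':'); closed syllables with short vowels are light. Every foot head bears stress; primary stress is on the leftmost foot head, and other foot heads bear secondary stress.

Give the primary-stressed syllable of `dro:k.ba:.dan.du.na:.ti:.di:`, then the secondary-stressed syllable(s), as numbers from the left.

Weights: 1 dro:k H, 2 ba: H, 3 dan L, 4 du L, 5 na: H, 6 ti: H, 7 di: H.
Parse right to left (heavy = foot alone; LL = one foot; stranded L unfooted): (ˈdro:k) (ˈba:) (dan.ˈdu) (ˈna:) (ˈti:) (ˈdi:).
Foot heads: 1, 2, 4, 5, 6, 7.
Primary stress on the leftmost head = syllable 1.
Secondary stress on 2, 4, 5, 6, 7: ˈdro:k.ˌba:.dan.ˌdu.ˌna:.ˌti:.ˌdi:.

primary 1, secondary 2, 4, 5, 6, 7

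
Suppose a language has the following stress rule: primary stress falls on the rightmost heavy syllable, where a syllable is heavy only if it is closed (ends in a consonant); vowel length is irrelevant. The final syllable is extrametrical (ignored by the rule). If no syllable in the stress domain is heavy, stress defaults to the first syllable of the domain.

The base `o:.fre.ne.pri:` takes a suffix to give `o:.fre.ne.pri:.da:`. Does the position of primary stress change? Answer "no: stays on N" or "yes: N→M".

no: stays on 1

Base `o:.fre.ne.pri:` (4 syllables):
  The final syllable (4, pri:) is extrametrical; the stress domain is syllables 1–3.
  Weights: 1 o: L, 2 fre L, 3 ne L.
  No heavy syllable in the domain; default to the first syllable of the domain = syllable 1.
  → primary stress on syllable 1.
Suffixed `o:.fre.ne.pri:.da:` (5 syllables):
  The final syllable (5, da:) is extrametrical; the stress domain is syllables 1–4.
  Weights: 1 o: L, 2 fre L, 3 ne L, 4 pri: L.
  No heavy syllable in the domain; default to the first syllable of the domain = syllable 1.
  → primary stress on syllable 1.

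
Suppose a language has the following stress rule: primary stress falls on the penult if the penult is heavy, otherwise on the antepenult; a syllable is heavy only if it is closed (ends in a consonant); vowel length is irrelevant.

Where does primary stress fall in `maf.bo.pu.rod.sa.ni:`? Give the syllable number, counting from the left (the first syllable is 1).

Weights: 4 rod H, 5 sa L, 6 ni: L.
The penult (syllable 5, sa) is light, so stress falls on the antepenult (syllable 4, rod).
Primary stress: syllable 4 → maf.bo.pu.ˈrod.sa.ni:.

4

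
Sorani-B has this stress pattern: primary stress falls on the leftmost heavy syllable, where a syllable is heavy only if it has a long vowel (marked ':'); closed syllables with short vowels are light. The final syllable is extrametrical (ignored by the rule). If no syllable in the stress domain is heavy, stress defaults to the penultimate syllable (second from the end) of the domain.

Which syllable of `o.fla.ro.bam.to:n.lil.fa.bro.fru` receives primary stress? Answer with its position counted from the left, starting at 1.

5

The final syllable (9, fru) is extrametrical; the stress domain is syllables 1–8.
Weights: 1 o L, 2 fla L, 3 ro L, 4 bam L, 5 to:n H, 6 lil L, 7 fa L, 8 bro L.
Heavy syllables in the domain: 5. The leftmost is syllable 5 (to:n).
Primary stress: syllable 5 → o.fla.ro.bam.ˈto:n.lil.fa.bro.fru.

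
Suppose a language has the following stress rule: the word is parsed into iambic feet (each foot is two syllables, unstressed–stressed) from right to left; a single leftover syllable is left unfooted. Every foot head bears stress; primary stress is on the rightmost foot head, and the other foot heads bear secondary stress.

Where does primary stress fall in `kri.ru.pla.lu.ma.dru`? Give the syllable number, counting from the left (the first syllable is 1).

Parse right to left into iambic (σˈσ) feet: (kri.ˈru) (pla.ˈlu) (ma.ˈdru).
Foot heads (stressed positions): 2, 4, 6.
End Rule Rightmost: primary stress on the rightmost head = syllable 6.
Primary stress: syllable 6 → kri.ru.pla.lu.ma.ˈdru.

6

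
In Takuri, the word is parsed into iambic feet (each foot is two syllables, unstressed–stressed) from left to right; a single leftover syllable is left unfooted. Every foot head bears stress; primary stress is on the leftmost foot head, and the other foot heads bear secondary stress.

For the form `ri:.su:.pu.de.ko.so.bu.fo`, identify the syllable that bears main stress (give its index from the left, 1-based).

Parse left to right into iambic (σˈσ) feet: (ri:.ˈsu:) (pu.ˈde) (ko.ˈso) (bu.ˈfo).
Foot heads (stressed positions): 2, 4, 6, 8.
End Rule Leftmost: primary stress on the leftmost head = syllable 2.
Primary stress: syllable 2 → ri:.ˈsu:.pu.de.ko.so.bu.fo.

2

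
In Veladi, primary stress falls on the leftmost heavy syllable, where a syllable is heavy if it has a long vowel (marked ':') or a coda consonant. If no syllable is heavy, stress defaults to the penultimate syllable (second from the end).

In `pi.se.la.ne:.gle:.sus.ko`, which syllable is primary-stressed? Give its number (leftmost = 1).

Weights: 1 pi L, 2 se L, 3 la L, 4 ne: H, 5 gle: H, 6 sus H, 7 ko L.
Heavy syllables in the domain: 4, 5, 6. The leftmost is syllable 4 (ne:).
Primary stress: syllable 4 → pi.se.la.ˈne:.gle:.sus.ko.

4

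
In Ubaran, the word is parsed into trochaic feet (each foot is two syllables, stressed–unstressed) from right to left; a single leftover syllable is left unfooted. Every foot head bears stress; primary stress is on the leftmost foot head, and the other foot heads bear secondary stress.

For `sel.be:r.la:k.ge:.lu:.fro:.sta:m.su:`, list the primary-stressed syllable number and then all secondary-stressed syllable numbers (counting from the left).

primary 1, secondary 3, 5, 7

Parse right to left into trochaic (ˈσσ) feet: (ˈsel.be:r) (ˈla:k.ge:) (ˈlu:.fro:) (ˈsta:m.su:).
Foot heads (stressed positions): 1, 3, 5, 7.
End Rule Leftmost: primary stress on the leftmost head = syllable 1.
Secondary stress on 3, 5, 7: ˈsel.be:r.ˌla:k.ge:.ˌlu:.fro:.ˌsta:m.su:.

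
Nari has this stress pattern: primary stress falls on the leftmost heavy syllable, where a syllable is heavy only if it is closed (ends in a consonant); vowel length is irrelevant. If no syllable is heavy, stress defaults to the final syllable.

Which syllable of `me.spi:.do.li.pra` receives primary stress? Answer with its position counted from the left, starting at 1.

5

Weights: 1 me L, 2 spi: L, 3 do L, 4 li L, 5 pra L.
No heavy syllable in the domain; default to the final syllable = syllable 5.
Primary stress: syllable 5 → me.spi:.do.li.ˈpra.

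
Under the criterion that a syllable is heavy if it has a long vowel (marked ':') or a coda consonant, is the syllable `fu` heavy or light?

light

`fu`: short vowel, open (no coda). Short vowel, open → light.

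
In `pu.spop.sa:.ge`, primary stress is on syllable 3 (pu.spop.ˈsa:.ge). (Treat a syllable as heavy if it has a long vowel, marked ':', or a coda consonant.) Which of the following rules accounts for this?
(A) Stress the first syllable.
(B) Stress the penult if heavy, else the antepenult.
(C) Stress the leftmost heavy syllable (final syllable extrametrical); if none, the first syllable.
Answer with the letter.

B

Rule A → syllable 1 (observed: 3).
Rule B → syllable 3 ✓.
Rule C → syllable 2 (observed: 3).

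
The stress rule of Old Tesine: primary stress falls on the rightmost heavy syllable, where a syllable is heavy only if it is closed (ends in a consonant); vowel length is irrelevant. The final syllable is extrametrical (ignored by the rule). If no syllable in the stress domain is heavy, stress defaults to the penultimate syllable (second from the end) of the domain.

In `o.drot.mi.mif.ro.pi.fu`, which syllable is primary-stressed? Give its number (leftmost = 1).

The final syllable (7, fu) is extrametrical; the stress domain is syllables 1–6.
Weights: 1 o L, 2 drot H, 3 mi L, 4 mif H, 5 ro L, 6 pi L.
Heavy syllables in the domain: 2, 4. The rightmost is syllable 4 (mif).
Primary stress: syllable 4 → o.drot.mi.ˈmif.ro.pi.fu.

4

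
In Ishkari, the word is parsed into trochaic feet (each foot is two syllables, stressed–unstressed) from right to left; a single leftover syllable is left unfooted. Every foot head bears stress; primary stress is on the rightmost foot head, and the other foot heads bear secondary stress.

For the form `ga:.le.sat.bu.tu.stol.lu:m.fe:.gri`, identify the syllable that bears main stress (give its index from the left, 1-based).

8

Parse right to left into trochaic (ˈσσ) feet: ga: (ˈle.sat) (ˈbu.tu) (ˈstol.lu:m) (ˈfe:.gri). Syllable 1 is left unfooted.
Foot heads (stressed positions): 2, 4, 6, 8.
End Rule Rightmost: primary stress on the rightmost head = syllable 8.
Primary stress: syllable 8 → ga:.le.sat.bu.tu.stol.lu:m.ˈfe:.gri.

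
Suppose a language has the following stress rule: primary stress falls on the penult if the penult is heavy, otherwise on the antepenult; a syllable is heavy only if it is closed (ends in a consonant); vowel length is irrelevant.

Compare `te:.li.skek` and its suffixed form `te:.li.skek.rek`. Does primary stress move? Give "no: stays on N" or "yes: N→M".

Base `te:.li.skek` (3 syllables):
  Weights: 1 te: L, 2 li L, 3 skek H.
  The penult (syllable 2, li) is light, so stress falls on the antepenult (syllable 1, te:).
  → primary stress on syllable 1.
Suffixed `te:.li.skek.rek` (4 syllables):
  Weights: 2 li L, 3 skek H, 4 rek H.
  The penult (syllable 3, skek) is heavy, so it takes stress.
  → primary stress on syllable 3.

yes: 1→3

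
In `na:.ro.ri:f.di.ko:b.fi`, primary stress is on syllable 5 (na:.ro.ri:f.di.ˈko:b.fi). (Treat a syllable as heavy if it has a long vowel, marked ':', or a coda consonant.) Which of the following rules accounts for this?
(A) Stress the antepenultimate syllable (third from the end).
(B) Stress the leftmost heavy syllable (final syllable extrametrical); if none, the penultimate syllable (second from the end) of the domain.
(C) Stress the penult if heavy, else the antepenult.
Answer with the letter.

C

Rule A → syllable 4 (observed: 5).
Rule B → syllable 1 (observed: 5).
Rule C → syllable 5 ✓.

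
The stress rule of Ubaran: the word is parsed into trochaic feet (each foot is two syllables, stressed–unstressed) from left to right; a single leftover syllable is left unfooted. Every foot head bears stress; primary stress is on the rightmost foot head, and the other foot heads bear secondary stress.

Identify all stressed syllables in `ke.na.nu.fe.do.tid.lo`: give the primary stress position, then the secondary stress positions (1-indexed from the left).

Parse left to right into trochaic (ˈσσ) feet: (ˈke.na) (ˈnu.fe) (ˈdo.tid) lo. Syllable 7 is left unfooted.
Foot heads (stressed positions): 1, 3, 5.
End Rule Rightmost: primary stress on the rightmost head = syllable 5.
Secondary stress on 1, 3: ˌke.na.ˌnu.fe.ˈdo.tid.lo.

primary 5, secondary 1, 3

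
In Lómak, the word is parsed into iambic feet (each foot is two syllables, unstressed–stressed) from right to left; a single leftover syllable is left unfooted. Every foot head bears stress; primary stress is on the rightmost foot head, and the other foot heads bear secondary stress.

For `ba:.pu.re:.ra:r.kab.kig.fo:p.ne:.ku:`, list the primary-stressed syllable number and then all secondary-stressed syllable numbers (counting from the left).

primary 9, secondary 3, 5, 7

Parse right to left into iambic (σˈσ) feet: ba: (pu.ˈre:) (ra:r.ˈkab) (kig.ˈfo:p) (ne:.ˈku:). Syllable 1 is left unfooted.
Foot heads (stressed positions): 3, 5, 7, 9.
End Rule Rightmost: primary stress on the rightmost head = syllable 9.
Secondary stress on 3, 5, 7: ba:.pu.ˌre:.ra:r.ˌkab.kig.ˌfo:p.ne:.ˈku:.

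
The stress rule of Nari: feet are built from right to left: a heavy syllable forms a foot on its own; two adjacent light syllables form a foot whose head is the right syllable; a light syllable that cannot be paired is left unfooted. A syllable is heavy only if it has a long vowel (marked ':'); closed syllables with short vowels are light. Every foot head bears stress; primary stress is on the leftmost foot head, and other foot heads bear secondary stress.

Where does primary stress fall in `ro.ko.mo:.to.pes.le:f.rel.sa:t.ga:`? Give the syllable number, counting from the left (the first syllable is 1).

2

Weights: 1 ro L, 2 ko L, 3 mo: H, 4 to L, 5 pes L, 6 le:f H, 7 rel L, 8 sa:t H, 9 ga: H.
Parse right to left (heavy = foot alone; LL = one foot; stranded L unfooted): (ro.ˈko) (ˈmo:) (to.ˈpes) (ˈle:f) rel (ˈsa:t) (ˈga:).
Foot heads: 2, 3, 5, 6, 8, 9.
Primary stress on the leftmost head = syllable 2.
Primary stress: syllable 2 → ro.ˈko.mo:.to.pes.le:f.rel.sa:t.ga:.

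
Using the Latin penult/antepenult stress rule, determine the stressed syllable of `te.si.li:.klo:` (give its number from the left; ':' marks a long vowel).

Classical Latin: stress the penult if heavy (long vowel or closed), else the antepenult.
Weights: 2 si L, 3 li: H, 4 klo: H.
The penult (syllable 3, li:) is heavy, so it takes stress.
Stress on syllable 3: te.si.ˈli:.klo:.

3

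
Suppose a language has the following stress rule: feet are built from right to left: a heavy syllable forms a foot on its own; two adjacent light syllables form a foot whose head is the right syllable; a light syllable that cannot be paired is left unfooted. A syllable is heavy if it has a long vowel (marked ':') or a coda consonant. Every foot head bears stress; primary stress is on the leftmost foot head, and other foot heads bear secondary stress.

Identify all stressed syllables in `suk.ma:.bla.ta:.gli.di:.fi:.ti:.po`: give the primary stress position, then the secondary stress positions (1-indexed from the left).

Weights: 1 suk H, 2 ma: H, 3 bla L, 4 ta: H, 5 gli L, 6 di: H, 7 fi: H, 8 ti: H, 9 po L.
Parse right to left (heavy = foot alone; LL = one foot; stranded L unfooted): (ˈsuk) (ˈma:) bla (ˈta:) gli (ˈdi:) (ˈfi:) (ˈti:) po.
Foot heads: 1, 2, 4, 6, 7, 8.
Primary stress on the leftmost head = syllable 1.
Secondary stress on 2, 4, 6, 7, 8: ˈsuk.ˌma:.bla.ˌta:.gli.ˌdi:.ˌfi:.ˌti:.po.

primary 1, secondary 2, 4, 6, 7, 8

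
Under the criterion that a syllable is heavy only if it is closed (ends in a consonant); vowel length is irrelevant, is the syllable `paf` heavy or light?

heavy

`paf`: short vowel, closed (coda /f/). Closed (coda /f/) → heavy.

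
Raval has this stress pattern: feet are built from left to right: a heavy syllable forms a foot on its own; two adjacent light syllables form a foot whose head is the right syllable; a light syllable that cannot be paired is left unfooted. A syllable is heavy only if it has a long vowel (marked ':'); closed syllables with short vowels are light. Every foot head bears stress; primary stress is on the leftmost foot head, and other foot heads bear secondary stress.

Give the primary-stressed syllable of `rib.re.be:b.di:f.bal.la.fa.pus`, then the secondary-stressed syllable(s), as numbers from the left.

primary 2, secondary 3, 4, 6, 8

Weights: 1 rib L, 2 re L, 3 be:b H, 4 di:f H, 5 bal L, 6 la L, 7 fa L, 8 pus L.
Parse left to right (heavy = foot alone; LL = one foot; stranded L unfooted): (rib.ˈre) (ˈbe:b) (ˈdi:f) (bal.ˈla) (fa.ˈpus).
Foot heads: 2, 3, 4, 6, 8.
Primary stress on the leftmost head = syllable 2.
Secondary stress on 3, 4, 6, 8: rib.ˈre.ˌbe:b.ˌdi:f.bal.ˌla.fa.ˌpus.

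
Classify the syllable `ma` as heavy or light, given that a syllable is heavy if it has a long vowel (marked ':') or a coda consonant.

`ma`: short vowel, open (no coda). Short vowel, open → light.

light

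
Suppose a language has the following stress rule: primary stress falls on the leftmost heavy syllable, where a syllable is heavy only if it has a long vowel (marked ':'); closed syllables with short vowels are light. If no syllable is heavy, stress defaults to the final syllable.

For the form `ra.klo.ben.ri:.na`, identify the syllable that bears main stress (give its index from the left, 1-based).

Weights: 1 ra L, 2 klo L, 3 ben L, 4 ri: H, 5 na L.
Heavy syllables in the domain: 4. The leftmost is syllable 4 (ri:).
Primary stress: syllable 4 → ra.klo.ben.ˈri:.na.

4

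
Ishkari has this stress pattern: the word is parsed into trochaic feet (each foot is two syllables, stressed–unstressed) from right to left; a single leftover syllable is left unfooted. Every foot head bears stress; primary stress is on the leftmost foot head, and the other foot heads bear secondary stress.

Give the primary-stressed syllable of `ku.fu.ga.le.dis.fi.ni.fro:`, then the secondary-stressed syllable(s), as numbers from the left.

primary 1, secondary 3, 5, 7

Parse right to left into trochaic (ˈσσ) feet: (ˈku.fu) (ˈga.le) (ˈdis.fi) (ˈni.fro:).
Foot heads (stressed positions): 1, 3, 5, 7.
End Rule Leftmost: primary stress on the leftmost head = syllable 1.
Secondary stress on 3, 5, 7: ˈku.fu.ˌga.le.ˌdis.fi.ˌni.fro:.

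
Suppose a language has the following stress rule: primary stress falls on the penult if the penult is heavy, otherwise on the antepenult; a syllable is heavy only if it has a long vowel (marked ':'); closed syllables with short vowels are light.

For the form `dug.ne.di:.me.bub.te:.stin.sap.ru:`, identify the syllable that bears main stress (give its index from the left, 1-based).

7

Weights: 7 stin L, 8 sap L, 9 ru: H.
The penult (syllable 8, sap) is light, so stress falls on the antepenult (syllable 7, stin).
Primary stress: syllable 7 → dug.ne.di:.me.bub.te:.ˈstin.sap.ru:.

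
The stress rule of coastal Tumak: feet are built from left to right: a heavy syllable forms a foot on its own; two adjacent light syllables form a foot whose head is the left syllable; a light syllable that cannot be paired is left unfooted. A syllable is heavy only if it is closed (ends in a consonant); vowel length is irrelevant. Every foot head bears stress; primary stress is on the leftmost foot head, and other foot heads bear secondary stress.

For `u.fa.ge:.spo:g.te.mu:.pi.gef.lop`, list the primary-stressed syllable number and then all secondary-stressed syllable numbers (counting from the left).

primary 1, secondary 4, 5, 8, 9

Weights: 1 u L, 2 fa L, 3 ge: L, 4 spo:g H, 5 te L, 6 mu: L, 7 pi L, 8 gef H, 9 lop H.
Parse left to right (heavy = foot alone; LL = one foot; stranded L unfooted): (ˈu.fa) ge: (ˈspo:g) (ˈte.mu:) pi (ˈgef) (ˈlop).
Foot heads: 1, 4, 5, 8, 9.
Primary stress on the leftmost head = syllable 1.
Secondary stress on 4, 5, 8, 9: ˈu.fa.ge:.ˌspo:g.ˌte.mu:.pi.ˌgef.ˌlop.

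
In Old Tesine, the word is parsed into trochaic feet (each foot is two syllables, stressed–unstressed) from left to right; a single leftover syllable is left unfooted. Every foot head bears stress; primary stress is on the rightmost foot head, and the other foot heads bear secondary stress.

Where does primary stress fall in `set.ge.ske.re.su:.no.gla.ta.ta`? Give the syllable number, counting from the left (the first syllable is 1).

7

Parse left to right into trochaic (ˈσσ) feet: (ˈset.ge) (ˈske.re) (ˈsu:.no) (ˈgla.ta) ta. Syllable 9 is left unfooted.
Foot heads (stressed positions): 1, 3, 5, 7.
End Rule Rightmost: primary stress on the rightmost head = syllable 7.
Primary stress: syllable 7 → set.ge.ske.re.su:.no.ˈgla.ta.ta.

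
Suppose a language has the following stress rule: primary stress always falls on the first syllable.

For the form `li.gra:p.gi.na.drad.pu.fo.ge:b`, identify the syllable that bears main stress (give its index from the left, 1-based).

The word has 8 syllables; the first syllable is syllable 1 (li).
Primary stress: syllable 1 → ˈli.gra:p.gi.na.drad.pu.fo.ge:b.

1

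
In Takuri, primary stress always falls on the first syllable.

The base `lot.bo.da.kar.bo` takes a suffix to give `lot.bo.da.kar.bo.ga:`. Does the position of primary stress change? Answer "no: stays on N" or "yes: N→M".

Base `lot.bo.da.kar.bo` (5 syllables):
  The word has 5 syllables; the first syllable is syllable 1 (lot).
  → primary stress on syllable 1.
Suffixed `lot.bo.da.kar.bo.ga:` (6 syllables):
  The word has 6 syllables; the first syllable is syllable 1 (lot).
  → primary stress on syllable 1.

no: stays on 1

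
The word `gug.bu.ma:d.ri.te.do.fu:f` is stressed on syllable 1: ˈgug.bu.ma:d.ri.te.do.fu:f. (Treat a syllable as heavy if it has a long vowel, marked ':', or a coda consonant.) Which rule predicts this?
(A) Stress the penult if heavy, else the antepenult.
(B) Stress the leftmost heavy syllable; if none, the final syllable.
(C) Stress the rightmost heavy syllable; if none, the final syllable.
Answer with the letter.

B

Rule A → syllable 5 (observed: 1).
Rule B → syllable 1 ✓.
Rule C → syllable 7 (observed: 1).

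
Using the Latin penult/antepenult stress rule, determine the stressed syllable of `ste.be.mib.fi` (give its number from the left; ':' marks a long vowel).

3

Classical Latin: stress the penult if heavy (long vowel or closed), else the antepenult.
Weights: 2 be L, 3 mib H, 4 fi L.
The penult (syllable 3, mib) is heavy, so it takes stress.
Stress on syllable 3: ste.be.ˈmib.fi.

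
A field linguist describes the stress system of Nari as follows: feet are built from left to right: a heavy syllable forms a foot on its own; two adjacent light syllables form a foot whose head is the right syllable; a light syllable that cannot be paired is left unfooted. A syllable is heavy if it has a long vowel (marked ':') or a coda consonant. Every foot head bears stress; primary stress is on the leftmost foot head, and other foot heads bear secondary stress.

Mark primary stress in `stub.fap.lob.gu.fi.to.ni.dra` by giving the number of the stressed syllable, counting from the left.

Weights: 1 stub H, 2 fap H, 3 lob H, 4 gu L, 5 fi L, 6 to L, 7 ni L, 8 dra L.
Parse left to right (heavy = foot alone; LL = one foot; stranded L unfooted): (ˈstub) (ˈfap) (ˈlob) (gu.ˈfi) (to.ˈni) dra.
Foot heads: 1, 2, 3, 5, 7.
Primary stress on the leftmost head = syllable 1.
Primary stress: syllable 1 → ˈstub.fap.lob.gu.fi.to.ni.dra.

1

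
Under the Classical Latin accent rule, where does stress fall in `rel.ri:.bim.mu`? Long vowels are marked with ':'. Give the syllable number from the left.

Classical Latin: stress the penult if heavy (long vowel or closed), else the antepenult.
Weights: 2 ri: H, 3 bim H, 4 mu L.
The penult (syllable 3, bim) is heavy, so it takes stress.
Stress on syllable 3: rel.ri:.ˈbim.mu.

3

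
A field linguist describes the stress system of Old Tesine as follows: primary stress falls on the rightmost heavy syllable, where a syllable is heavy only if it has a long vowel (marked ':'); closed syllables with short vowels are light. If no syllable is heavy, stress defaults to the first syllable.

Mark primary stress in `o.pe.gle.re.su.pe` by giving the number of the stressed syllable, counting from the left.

1

Weights: 1 o L, 2 pe L, 3 gle L, 4 re L, 5 su L, 6 pe L.
No heavy syllable in the domain; default to the first syllable = syllable 1.
Primary stress: syllable 1 → ˈo.pe.gle.re.su.pe.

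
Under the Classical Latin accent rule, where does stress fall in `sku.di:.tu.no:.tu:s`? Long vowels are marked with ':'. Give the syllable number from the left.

Classical Latin: stress the penult if heavy (long vowel or closed), else the antepenult.
Weights: 3 tu L, 4 no: H, 5 tu:s H.
The penult (syllable 4, no:) is heavy, so it takes stress.
Stress on syllable 4: sku.di:.tu.ˈno:.tu:s.

4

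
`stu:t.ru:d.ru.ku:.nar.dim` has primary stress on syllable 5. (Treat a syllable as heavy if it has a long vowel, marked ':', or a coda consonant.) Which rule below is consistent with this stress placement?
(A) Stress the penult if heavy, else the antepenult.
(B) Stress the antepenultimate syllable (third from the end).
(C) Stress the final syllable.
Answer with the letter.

A

Rule A → syllable 5 ✓.
Rule B → syllable 4 (observed: 5).
Rule C → syllable 6 (observed: 5).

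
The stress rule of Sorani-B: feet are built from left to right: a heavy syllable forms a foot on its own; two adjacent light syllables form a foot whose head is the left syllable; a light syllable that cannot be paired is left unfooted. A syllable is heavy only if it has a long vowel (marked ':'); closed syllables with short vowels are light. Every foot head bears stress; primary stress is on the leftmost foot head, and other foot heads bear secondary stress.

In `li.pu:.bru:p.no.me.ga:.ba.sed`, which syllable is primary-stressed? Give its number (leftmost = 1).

Weights: 1 li L, 2 pu: H, 3 bru:p H, 4 no L, 5 me L, 6 ga: H, 7 ba L, 8 sed L.
Parse left to right (heavy = foot alone; LL = one foot; stranded L unfooted): li (ˈpu:) (ˈbru:p) (ˈno.me) (ˈga:) (ˈba.sed).
Foot heads: 2, 3, 4, 6, 7.
Primary stress on the leftmost head = syllable 2.
Primary stress: syllable 2 → li.ˈpu:.bru:p.no.me.ga:.ba.sed.

2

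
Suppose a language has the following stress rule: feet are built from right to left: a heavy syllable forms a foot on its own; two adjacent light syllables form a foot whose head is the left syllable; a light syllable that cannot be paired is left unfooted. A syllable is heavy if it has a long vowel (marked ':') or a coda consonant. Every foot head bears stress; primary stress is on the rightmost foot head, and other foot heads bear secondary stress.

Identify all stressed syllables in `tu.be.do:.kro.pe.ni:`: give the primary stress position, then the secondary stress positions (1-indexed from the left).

primary 6, secondary 1, 3, 4

Weights: 1 tu L, 2 be L, 3 do: H, 4 kro L, 5 pe L, 6 ni: H.
Parse right to left (heavy = foot alone; LL = one foot; stranded L unfooted): (ˈtu.be) (ˈdo:) (ˈkro.pe) (ˈni:).
Foot heads: 1, 3, 4, 6.
Primary stress on the rightmost head = syllable 6.
Secondary stress on 1, 3, 4: ˌtu.be.ˌdo:.ˌkro.pe.ˈni:.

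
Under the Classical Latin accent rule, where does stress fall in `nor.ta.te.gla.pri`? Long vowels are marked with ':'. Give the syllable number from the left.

Classical Latin: stress the penult if heavy (long vowel or closed), else the antepenult.
Weights: 3 te L, 4 gla L, 5 pri L.
The penult (syllable 4, gla) is light, so stress falls on the antepenult (syllable 3, te).
Stress on syllable 3: nor.ta.ˈte.gla.pri.

3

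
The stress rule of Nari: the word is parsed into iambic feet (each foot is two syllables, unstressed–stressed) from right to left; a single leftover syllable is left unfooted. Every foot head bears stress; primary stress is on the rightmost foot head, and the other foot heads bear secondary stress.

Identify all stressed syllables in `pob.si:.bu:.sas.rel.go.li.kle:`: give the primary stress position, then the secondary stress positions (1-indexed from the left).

primary 8, secondary 2, 4, 6

Parse right to left into iambic (σˈσ) feet: (pob.ˈsi:) (bu:.ˈsas) (rel.ˈgo) (li.ˈkle:).
Foot heads (stressed positions): 2, 4, 6, 8.
End Rule Rightmost: primary stress on the rightmost head = syllable 8.
Secondary stress on 2, 4, 6: pob.ˌsi:.bu:.ˌsas.rel.ˌgo.li.ˈkle:.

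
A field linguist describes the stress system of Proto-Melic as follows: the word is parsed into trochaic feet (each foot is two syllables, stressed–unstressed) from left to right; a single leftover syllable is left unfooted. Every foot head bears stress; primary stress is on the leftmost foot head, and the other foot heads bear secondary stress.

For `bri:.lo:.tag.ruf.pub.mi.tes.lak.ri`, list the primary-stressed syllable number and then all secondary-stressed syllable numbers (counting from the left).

Parse left to right into trochaic (ˈσσ) feet: (ˈbri:.lo:) (ˈtag.ruf) (ˈpub.mi) (ˈtes.lak) ri. Syllable 9 is left unfooted.
Foot heads (stressed positions): 1, 3, 5, 7.
End Rule Leftmost: primary stress on the leftmost head = syllable 1.
Secondary stress on 3, 5, 7: ˈbri:.lo:.ˌtag.ruf.ˌpub.mi.ˌtes.lak.ri.

primary 1, secondary 3, 5, 7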